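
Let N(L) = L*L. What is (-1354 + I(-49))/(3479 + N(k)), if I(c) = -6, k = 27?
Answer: -85/263 ≈ -0.32319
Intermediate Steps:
N(L) = L**2
(-1354 + I(-49))/(3479 + N(k)) = (-1354 - 6)/(3479 + 27**2) = -1360/(3479 + 729) = -1360/4208 = -1360*1/4208 = -85/263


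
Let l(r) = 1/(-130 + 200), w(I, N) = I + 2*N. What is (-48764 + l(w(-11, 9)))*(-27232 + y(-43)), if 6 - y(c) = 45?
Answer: 93088985809/70 ≈ 1.3298e+9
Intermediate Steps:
l(r) = 1/70
y(c) = -39 (y(c) = 6 - 1*45 = 6 - 45 = -39)
(-48764 + l(w(-11, 9)))*(-27232 + y(-43)) = (-48764 + 1/70)*(-27232 - 39) = -3413479/70*(-27271) = 93088985809/70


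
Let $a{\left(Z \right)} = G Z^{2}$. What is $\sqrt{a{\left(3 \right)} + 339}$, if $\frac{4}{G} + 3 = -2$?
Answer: $\frac{\sqrt{8295}}{5} \approx 18.215$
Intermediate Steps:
$G = - \frac{4}{5}$ ($G = \frac{4}{-3 - 2} = \frac{4}{-5} = 4 \left(- \frac{1}{5}\right) = - \frac{4}{5} \approx -0.8$)
$a{\left(Z \right)} = - \frac{4 Z^{2}}{5}$
$\sqrt{a{\left(3 \right)} + 339} = \sqrt{- \frac{4 \cdot 3^{2}}{5} + 339} = \sqrt{\left(- \frac{4}{5}\right) 9 + 339} = \sqrt{- \frac{36}{5} + 339} = \sqrt{\frac{1659}{5}} = \frac{\sqrt{8295}}{5}$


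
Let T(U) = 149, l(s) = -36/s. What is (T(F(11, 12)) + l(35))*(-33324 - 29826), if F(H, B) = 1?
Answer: -65410770/7 ≈ -9.3444e+6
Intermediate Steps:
(T(F(11, 12)) + l(35))*(-33324 - 29826) = (149 - 36/35)*(-33324 - 29826) = (149 - 36*1/35)*(-63150) = (149 - 36/35)*(-63150) = (5179/35)*(-63150) = -65410770/7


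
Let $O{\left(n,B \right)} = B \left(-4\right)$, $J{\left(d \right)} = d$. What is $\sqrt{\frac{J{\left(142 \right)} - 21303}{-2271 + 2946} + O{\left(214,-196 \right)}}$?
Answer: $\frac{\sqrt{1524117}}{45} \approx 27.434$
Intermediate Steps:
$O{\left(n,B \right)} = - 4 B$
$\sqrt{\frac{J{\left(142 \right)} - 21303}{-2271 + 2946} + O{\left(214,-196 \right)}} = \sqrt{\frac{142 - 21303}{-2271 + 2946} - -784} = \sqrt{- \frac{21161}{675} + 784} = \sqrt{\frac{508039}{675}} = \frac{\sqrt{1524117}}{45}$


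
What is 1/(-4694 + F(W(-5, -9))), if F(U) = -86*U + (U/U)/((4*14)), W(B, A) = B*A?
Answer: -56/479583 ≈ -0.00011677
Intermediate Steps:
W(B, A) = A*B
F(U) = 1/56 - 86*U (F(U) = -86*U + 1/56 = 1/56 - 86*U)
1/(-4694 + F(W(-5, -9))) = 1/(-4694 + (1/56 - (-774)*(-5))) = 1/(-4694 + (1/56 - 86*45)) = 1/(-4694 + (1/56 - 3870)) = 1/(-4694 - 216719/56) = 1/(-479583/56) = -56/479583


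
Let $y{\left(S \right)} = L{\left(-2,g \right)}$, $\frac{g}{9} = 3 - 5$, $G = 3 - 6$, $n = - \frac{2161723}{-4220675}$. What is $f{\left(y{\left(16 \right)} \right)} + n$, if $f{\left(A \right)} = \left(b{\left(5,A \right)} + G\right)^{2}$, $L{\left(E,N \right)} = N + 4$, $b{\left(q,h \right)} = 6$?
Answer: $\frac{40147798}{4220675} \approx 9.5122$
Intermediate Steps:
$n = \frac{2161723}{4220675}$ ($n = \left(-2161723\right) \left(- \frac{1}{4220675}\right) = \frac{2161723}{4220675} \approx 0.51217$)
$G = -3$ ($G = 3 - 6 = -3$)
$g = -18$ ($g = 9 \left(3 - 5\right) = 9 \left(-2\right) = -18$)
$L{\left(E,N \right)} = 4 + N$
$y{\left(S \right)} = -14$ ($y{\left(S \right)} = 4 - 18 = -14$)
$f{\left(A \right)} = 9$ ($f{\left(A \right)} = \left(6 - 3\right)^{2} = 3^{2} = 9$)
$f{\left(y{\left(16 \right)} \right)} + n = 9 + \frac{2161723}{4220675} = \frac{40147798}{4220675}$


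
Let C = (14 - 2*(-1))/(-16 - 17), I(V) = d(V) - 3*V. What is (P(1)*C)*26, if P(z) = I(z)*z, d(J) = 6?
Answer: -416/11 ≈ -37.818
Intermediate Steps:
I(V) = 6 - 3*V
C = -16/33 (C = (14 + 2)/(-33) = 16*(-1/33) = -16/33 ≈ -0.48485)
P(z) = z*(6 - 3*z) (P(z) = (6 - 3*z)*z = z*(6 - 3*z))
(P(1)*C)*26 = ((3*1*(2 - 1*1))*(-16/33))*26 = ((3*1*(2 - 1))*(-16/33))*26 = ((3*1*1)*(-16/33))*26 = (3*(-16/33))*26 = -16/11*26 = -416/11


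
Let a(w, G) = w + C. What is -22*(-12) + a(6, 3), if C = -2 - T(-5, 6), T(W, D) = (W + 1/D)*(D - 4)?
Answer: 833/3 ≈ 277.67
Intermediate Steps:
T(W, D) = (-4 + D)*(W + 1/D) (T(W, D) = (W + 1/D)*(-4 + D) = (-4 + D)*(W + 1/D))
C = 23/3 (C = -2 - (1 - 4*(-5) - 4/6 + 6*(-5)) = -2 - (1 + 20 - 4*⅙ - 30) = -2 - (1 + 20 - ⅔ - 30) = -2 - 1*(-29/3) = -2 + 29/3 = 23/3 ≈ 7.6667)
a(w, G) = 23/3 + w (a(w, G) = w + 23/3 = 23/3 + w)
-22*(-12) + a(6, 3) = -22*(-12) + (23/3 + 6) = 264 + 41/3 = 833/3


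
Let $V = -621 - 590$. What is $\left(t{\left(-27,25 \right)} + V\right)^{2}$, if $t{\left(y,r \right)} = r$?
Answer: $1406596$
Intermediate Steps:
$V = -1211$
$\left(t{\left(-27,25 \right)} + V\right)^{2} = \left(25 - 1211\right)^{2} = \left(-1186\right)^{2} = 1406596$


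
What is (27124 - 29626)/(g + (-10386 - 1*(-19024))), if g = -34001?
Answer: 2502/25363 ≈ 0.098648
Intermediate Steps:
(27124 - 29626)/(g + (-10386 - 1*(-19024))) = (27124 - 29626)/(-34001 + (-10386 - 1*(-19024))) = -2502/(-34001 + (-10386 + 19024)) = -2502/(-34001 + 8638) = -2502/(-25363) = -2502*(-1/25363) = 2502/25363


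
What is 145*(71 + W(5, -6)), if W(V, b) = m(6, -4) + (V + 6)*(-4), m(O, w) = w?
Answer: 3335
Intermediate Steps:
W(V, b) = -28 - 4*V (W(V, b) = -4 + (V + 6)*(-4) = -4 + (6 + V)*(-4) = -4 + (-24 - 4*V) = -28 - 4*V)
145*(71 + W(5, -6)) = 145*(71 + (-28 - 4*5)) = 145*(71 + (-28 - 20)) = 145*(71 - 48) = 145*23 = 3335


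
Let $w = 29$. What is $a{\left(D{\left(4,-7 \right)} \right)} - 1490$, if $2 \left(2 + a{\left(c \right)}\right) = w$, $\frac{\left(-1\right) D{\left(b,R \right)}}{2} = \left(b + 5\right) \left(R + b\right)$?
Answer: $- \frac{2955}{2} \approx -1477.5$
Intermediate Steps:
$D{\left(b,R \right)} = - 2 \left(5 + b\right) \left(R + b\right)$ ($D{\left(b,R \right)} = - 2 \left(b + 5\right) \left(R + b\right) = - 2 \left(5 + b\right) \left(R + b\right)$)
$a{\left(c \right)} = \frac{25}{2}$ ($a{\left(c \right)} = -2 + \frac{1}{2} \cdot 29 = -2 + \frac{29}{2} = \frac{25}{2}$)
$a{\left(D{\left(4,-7 \right)} \right)} - 1490 = \frac{25}{2} - 1490 = - \frac{2955}{2}$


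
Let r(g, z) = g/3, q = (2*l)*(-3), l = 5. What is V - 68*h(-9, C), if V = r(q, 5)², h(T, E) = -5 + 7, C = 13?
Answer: -36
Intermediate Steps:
q = -30 (q = (2*5)*(-3) = 10*(-3) = -30)
h(T, E) = 2
r(g, z) = g/3 (r(g, z) = g*(⅓) = g/3)
V = 100 (V = ((⅓)*(-30))² = (-10)² = 100)
V - 68*h(-9, C) = 100 - 68*2 = 100 - 136 = -36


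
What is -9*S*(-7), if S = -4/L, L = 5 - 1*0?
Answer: -252/5 ≈ -50.400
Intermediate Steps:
L = 5 (L = 5 + 0 = 5)
S = -⅘ (S = -4/5 = -4*⅕ = -⅘ ≈ -0.80000)
-9*S*(-7) = -9*(-⅘)*(-7) = (36/5)*(-7) = -252/5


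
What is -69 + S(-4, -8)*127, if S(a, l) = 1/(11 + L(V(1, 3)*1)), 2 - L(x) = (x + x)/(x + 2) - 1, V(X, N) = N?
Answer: -3781/64 ≈ -59.078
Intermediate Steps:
L(x) = 3 - 2*x/(2 + x) (L(x) = 2 - ((x + x)/(x + 2) - 1) = 2 - ((2*x)/(2 + x) - 1) = 2 - (2*x/(2 + x) - 1) = 2 - (-1 + 2*x/(2 + x)) = 2 + (1 - 2*x/(2 + x)) = 3 - 2*x/(2 + x))
S(a, l) = 5/64 (S(a, l) = 1/(11 + (6 + 3*1)/(2 + 3*1)) = 1/(11 + (6 + 3)/(2 + 3)) = 1/(11 + 9/5) = 1/(64/5) = 5/64)
-69 + S(-4, -8)*127 = -69 + (5/64)*127 = -69 + 635/64 = -3781/64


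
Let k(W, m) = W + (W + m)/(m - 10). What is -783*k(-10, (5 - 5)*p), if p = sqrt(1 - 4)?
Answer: 7047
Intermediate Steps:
p = I*sqrt(3) (p = sqrt(-3) = I*sqrt(3) ≈ 1.732*I)
k(W, m) = W + (W + m)/(-10 + m)
-783*k(-10, (5 - 5)*p) = -783*((5 - 5)*(I*sqrt(3)) - 9*(-10) - 10*(5 - 5)*I*sqrt(3))/(-10 + (5 - 5)*(I*sqrt(3))) = -783*(0*(I*sqrt(3)) + 90 - 0*I*sqrt(3))/(-10 + 0*(I*sqrt(3))) = -783*(0 + 90 - 10*0)/(-10 + 0) = -783*(0 + 90 + 0)/(-10) = -(-783)*90/10 = -783*(-9) = 7047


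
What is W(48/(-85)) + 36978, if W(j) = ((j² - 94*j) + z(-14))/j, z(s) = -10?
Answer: 75278333/2040 ≈ 36901.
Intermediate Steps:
W(j) = (-10 + j² - 94*j)/j (W(j) = ((j² - 94*j) - 10)/j = (-10 + j² - 94*j)/j)
W(48/(-85)) + 36978 = (-94 + 48/(-85) - 10/(48/(-85))) + 36978 = (-94 + 48*(-1/85) - 10/(48*(-1/85))) + 36978 = (-94 - 48/85 - 10/(-48/85)) + 36978 = (-94 - 48/85 - 10*(-85/48)) + 36978 = (-94 - 48/85 + 425/24) + 36978 = -156787/2040 + 36978 = 75278333/2040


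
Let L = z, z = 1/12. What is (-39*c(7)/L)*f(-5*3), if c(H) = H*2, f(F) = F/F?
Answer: -6552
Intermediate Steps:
z = 1/12 ≈ 0.083333
L = 1/12 ≈ 0.083333
f(F) = 1
c(H) = 2*H
(-39*c(7)/L)*f(-5*3) = -39*2*7/1/12*1 = -546*12*1 = -39*168*1 = -6552*1 = -6552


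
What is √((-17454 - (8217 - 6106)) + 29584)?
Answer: √10019 ≈ 100.09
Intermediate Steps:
√((-17454 - (8217 - 6106)) + 29584) = √((-17454 - 1*2111) + 29584) = √((-17454 - 2111) + 29584) = √(-19565 + 29584) = √10019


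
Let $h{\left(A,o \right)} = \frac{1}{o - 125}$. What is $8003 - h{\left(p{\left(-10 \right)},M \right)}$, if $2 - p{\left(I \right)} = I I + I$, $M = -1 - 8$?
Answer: $\frac{1072403}{134} \approx 8003.0$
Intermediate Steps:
$M = -9$ ($M = -1 - 8 = -9$)
$p{\left(I \right)} = 2 - I - I^{2}$ ($p{\left(I \right)} = 2 - \left(I I + I\right) = 2 - \left(I^{2} + I\right) = 2 - \left(I + I^{2}\right) = 2 - I - I^{2}$)
$h{\left(A,o \right)} = \frac{1}{-125 + o}$
$8003 - h{\left(p{\left(-10 \right)},M \right)} = 8003 - \frac{1}{-125 - 9} = 8003 - \frac{1}{-134} = 8003 - - \frac{1}{134} = 8003 + \frac{1}{134} = \frac{1072403}{134}$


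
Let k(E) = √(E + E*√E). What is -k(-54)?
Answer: -3*√(-6 - 18*I*√6) ≈ -13.162 + 15.074*I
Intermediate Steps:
k(E) = √(E + E^(3/2))
-k(-54) = -√(-54 + (-54)^(3/2)) = -√(-54 - 162*I*√6)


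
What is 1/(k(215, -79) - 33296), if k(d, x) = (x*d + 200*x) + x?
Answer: -1/66160 ≈ -1.5115e-5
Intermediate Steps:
k(d, x) = 201*x + d*x (k(d, x) = (d*x + 200*x) + x = (200*x + d*x) + x = 201*x + d*x)
1/(k(215, -79) - 33296) = 1/(-79*(201 + 215) - 33296) = 1/(-79*416 - 33296) = 1/(-32864 - 33296) = 1/(-66160) = -1/66160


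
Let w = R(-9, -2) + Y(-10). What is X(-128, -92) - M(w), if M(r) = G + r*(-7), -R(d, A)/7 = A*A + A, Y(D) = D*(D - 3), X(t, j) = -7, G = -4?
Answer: 809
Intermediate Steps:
Y(D) = D*(-3 + D)
R(d, A) = -7*A - 7*A² (R(d, A) = -7*(A*A + A) = -7*(A² + A) = -7*(A + A²) = -7*A - 7*A²)
w = 116 (w = -7*(-2)*(1 - 2) - 10*(-3 - 10) = -7*(-2)*(-1) - 10*(-13) = -14 + 130 = 116)
M(r) = -4 - 7*r (M(r) = -4 + r*(-7) = -4 - 7*r)
X(-128, -92) - M(w) = -7 - (-4 - 7*116) = -7 - (-4 - 812) = -7 - 1*(-816) = -7 + 816 = 809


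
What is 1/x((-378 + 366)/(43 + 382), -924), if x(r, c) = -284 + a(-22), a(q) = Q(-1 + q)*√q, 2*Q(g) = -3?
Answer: -568/161411 + 3*I*√22/161411 ≈ -0.003519 + 8.7176e-5*I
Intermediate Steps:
Q(g) = -3/2 (Q(g) = (½)*(-3) = -3/2)
a(q) = -3*√q/2
x(r, c) = -284 - 3*I*√22/2
1/x((-378 + 366)/(43 + 382), -924) = 1/(-284 - 3*I*√22/2)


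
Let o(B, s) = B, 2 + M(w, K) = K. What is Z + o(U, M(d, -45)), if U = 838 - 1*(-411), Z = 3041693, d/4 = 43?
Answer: 3042942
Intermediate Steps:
d = 172 (d = 4*43 = 172)
M(w, K) = -2 + K
U = 1249 (U = 838 + 411 = 1249)
Z + o(U, M(d, -45)) = 3041693 + 1249 = 3042942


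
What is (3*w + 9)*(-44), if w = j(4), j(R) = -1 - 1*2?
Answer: 0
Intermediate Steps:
j(R) = -3 (j(R) = -1 - 2 = -3)
w = -3
(3*w + 9)*(-44) = (3*(-3) + 9)*(-44) = (-9 + 9)*(-44) = 0*(-44) = 0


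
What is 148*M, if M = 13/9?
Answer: 1924/9 ≈ 213.78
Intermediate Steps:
M = 13/9 (M = 13*(⅑) = 13/9 ≈ 1.4444)
148*M = 148*(13/9) = 1924/9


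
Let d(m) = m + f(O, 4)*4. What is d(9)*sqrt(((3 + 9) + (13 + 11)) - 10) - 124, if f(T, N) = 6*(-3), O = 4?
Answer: -124 - 63*sqrt(26) ≈ -445.24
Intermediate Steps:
f(T, N) = -18
d(m) = -72 + m (d(m) = m - 18*4 = m - 72 = -72 + m)
d(9)*sqrt(((3 + 9) + (13 + 11)) - 10) - 124 = (-72 + 9)*sqrt(((3 + 9) + (13 + 11)) - 10) - 124 = -63*sqrt((12 + 24) - 10) - 124 = -63*sqrt(36 - 10) - 124 = -63*sqrt(26) - 124 = -124 - 63*sqrt(26)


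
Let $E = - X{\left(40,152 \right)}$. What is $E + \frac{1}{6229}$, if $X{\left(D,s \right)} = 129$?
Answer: $- \frac{803540}{6229} \approx -129.0$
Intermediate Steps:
$E = -129$ ($E = \left(-1\right) 129 = -129$)
$E + \frac{1}{6229} = -129 + \frac{1}{6229} = - \frac{803540}{6229}$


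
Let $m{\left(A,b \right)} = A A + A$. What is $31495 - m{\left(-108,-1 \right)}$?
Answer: $19939$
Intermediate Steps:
$m{\left(A,b \right)} = A + A^{2}$ ($m{\left(A,b \right)} = A^{2} + A = A + A^{2}$)
$31495 - m{\left(-108,-1 \right)} = 31495 - - 108 \left(1 - 108\right) = 31495 - \left(-108\right) \left(-107\right) = 31495 - 11556 = 19939$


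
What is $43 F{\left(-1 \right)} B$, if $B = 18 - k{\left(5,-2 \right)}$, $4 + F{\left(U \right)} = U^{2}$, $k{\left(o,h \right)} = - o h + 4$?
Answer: $-516$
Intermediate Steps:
$k{\left(o,h \right)} = 4 - h o$ ($k{\left(o,h \right)} = - h o + 4 = 4 - h o$)
$F{\left(U \right)} = -4 + U^{2}$
$B = 4$ ($B = 18 - \left(4 - \left(-2\right) 5\right) = 18 - \left(4 + 10\right) = 18 - 14 = 4$)
$43 F{\left(-1 \right)} B = 43 \left(-4 + \left(-1\right)^{2}\right) 4 = 43 \left(-4 + 1\right) 4 = 43 \left(-3\right) 4 = \left(-129\right) 4 = -516$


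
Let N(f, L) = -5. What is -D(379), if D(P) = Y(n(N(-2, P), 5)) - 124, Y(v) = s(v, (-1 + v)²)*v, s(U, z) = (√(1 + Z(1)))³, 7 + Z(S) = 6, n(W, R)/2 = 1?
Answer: 124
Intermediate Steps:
n(W, R) = 2 (n(W, R) = 2*1 = 2)
Z(S) = -1 (Z(S) = -7 + 6 = -1)
s(U, z) = 0 (s(U, z) = (√(1 - 1))³ = (√0)³ = 0³ = 0)
Y(v) = 0 (Y(v) = 0*v = 0)
D(P) = -124 (D(P) = 0 - 124 = -124)
-D(379) = -1*(-124) = 124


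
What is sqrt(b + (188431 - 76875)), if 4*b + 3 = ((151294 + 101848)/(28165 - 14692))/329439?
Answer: sqrt(108528456845681855055623)/986340366 ≈ 334.00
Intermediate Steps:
b = -13315341799/17754126588 (b = -3/4 + (((151294 + 101848)/(28165 - 14692))/329439)/4 = -3/4 + ((253142/13473)*(1/329439))/4 = -3/4 + (1/4)*(253142/4438531647) = -3/4 + 126571/8877063294 = -13315341799/17754126588 ≈ -0.74999)
sqrt(b + (188431 - 76875)) = sqrt(-13315341799/17754126588 + (188431 - 76875)) = sqrt(-13315341799/17754126588 + 111556) = sqrt(1980566030309129/17754126588) = sqrt(108528456845681855055623)/986340366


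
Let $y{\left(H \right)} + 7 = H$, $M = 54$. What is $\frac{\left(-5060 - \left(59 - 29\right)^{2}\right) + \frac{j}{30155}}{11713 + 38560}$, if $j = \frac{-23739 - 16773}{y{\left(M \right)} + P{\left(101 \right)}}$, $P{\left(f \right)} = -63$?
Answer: $- \frac{179721268}{1515982315} \approx -0.11855$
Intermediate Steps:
$y{\left(H \right)} = -7 + H$
$j = 2532$ ($j = \frac{-23739 - 16773}{\left(-7 + 54\right) - 63} = - \frac{40512}{47 - 63} = - \frac{40512}{-16} = \left(-40512\right) \left(- \frac{1}{16}\right) = 2532$)
$\frac{\left(-5060 - \left(59 - 29\right)^{2}\right) + \frac{j}{30155}}{11713 + 38560} = \frac{\left(-5060 - \left(59 - 29\right)^{2}\right) + \frac{2532}{30155}}{11713 + 38560} = \frac{\left(-5060 - 30^{2}\right) + 2532 \cdot \frac{1}{30155}}{50273} = \left(\left(-5060 - 900\right) + \frac{2532}{30155}\right) \frac{1}{50273} = \left(-5960 + \frac{2532}{30155}\right) \frac{1}{50273} = \left(- \frac{179721268}{30155}\right) \frac{1}{50273} = - \frac{179721268}{1515982315}$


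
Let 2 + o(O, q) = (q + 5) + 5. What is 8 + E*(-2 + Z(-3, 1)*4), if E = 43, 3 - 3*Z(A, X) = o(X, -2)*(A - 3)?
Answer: 2158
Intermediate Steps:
o(O, q) = 8 + q (o(O, q) = -2 + ((q + 5) + 5) = -2 + ((5 + q) + 5) = -2 + (10 + q) = 8 + q)
Z(A, X) = 7 - 2*A (Z(A, X) = 1 - (8 - 2)*(A - 3)/3 = 1 - 2*(-3 + A) = 1 - (-18 + 6*A)/3 = 1 + (6 - 2*A) = 7 - 2*A)
8 + E*(-2 + Z(-3, 1)*4) = 8 + 43*(-2 + (7 - 2*(-3))*4) = 8 + 43*(-2 + (7 + 6)*4) = 8 + 43*(-2 + 13*4) = 8 + 43*(-2 + 52) = 8 + 43*50 = 8 + 2150 = 2158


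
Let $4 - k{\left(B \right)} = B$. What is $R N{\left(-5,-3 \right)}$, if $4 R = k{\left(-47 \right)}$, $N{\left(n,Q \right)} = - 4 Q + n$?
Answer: $\frac{357}{4} \approx 89.25$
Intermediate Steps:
$k{\left(B \right)} = 4 - B$
$N{\left(n,Q \right)} = n - 4 Q$
$R = \frac{51}{4}$ ($R = \frac{4 - -47}{4} = \frac{4 + 47}{4} = \frac{1}{4} \cdot 51 = \frac{51}{4} \approx 12.75$)
$R N{\left(-5,-3 \right)} = \frac{51 \left(-5 - -12\right)}{4} = \frac{51 \left(-5 + 12\right)}{4} = \frac{51}{4} \cdot 7 = \frac{357}{4}$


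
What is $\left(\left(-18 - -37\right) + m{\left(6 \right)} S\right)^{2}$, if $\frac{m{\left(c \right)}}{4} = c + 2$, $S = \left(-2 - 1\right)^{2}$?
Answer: $94249$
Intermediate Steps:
$S = 9$ ($S = \left(-3\right)^{2} = 9$)
$m{\left(c \right)} = 8 + 4 c$ ($m{\left(c \right)} = 4 \left(c + 2\right) = 4 \left(2 + c\right) = 8 + 4 c$)
$\left(\left(-18 - -37\right) + m{\left(6 \right)} S\right)^{2} = \left(\left(-18 - -37\right) + \left(8 + 4 \cdot 6\right) 9\right)^{2} = \left(\left(-18 + 37\right) + \left(8 + 24\right) 9\right)^{2} = \left(19 + 32 \cdot 9\right)^{2} = \left(19 + 288\right)^{2} = 307^{2} = 94249$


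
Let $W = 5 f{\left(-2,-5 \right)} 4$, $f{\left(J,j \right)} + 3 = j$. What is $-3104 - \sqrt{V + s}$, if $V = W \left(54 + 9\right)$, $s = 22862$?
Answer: $-3104 - \sqrt{12782} \approx -3217.1$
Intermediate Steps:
$f{\left(J,j \right)} = -3 + j$
$W = -160$ ($W = 5 \left(-3 - 5\right) 4 = 5 \left(-8\right) 4 = \left(-40\right) 4 = -160$)
$V = -10080$ ($V = - 160 \left(54 + 9\right) = \left(-160\right) 63 = -10080$)
$-3104 - \sqrt{V + s} = -3104 - \sqrt{-10080 + 22862} = -3104 - \sqrt{12782}$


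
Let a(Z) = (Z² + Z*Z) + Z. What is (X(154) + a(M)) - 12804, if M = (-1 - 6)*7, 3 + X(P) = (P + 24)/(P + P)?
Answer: -1240227/154 ≈ -8053.4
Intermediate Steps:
X(P) = -3 + (24 + P)/(2*P) (X(P) = -3 + (P + 24)/(P + P) = -3 + (24 + P)/((2*P)) = -3 + (24 + P)*(1/(2*P)) = -3 + (24 + P)/(2*P))
M = -49 (M = -7*7 = -49)
a(Z) = Z + 2*Z² (a(Z) = (Z² + Z²) + Z = 2*Z² + Z = Z + 2*Z²)
(X(154) + a(M)) - 12804 = ((-5/2 + 12/154) - 49*(1 + 2*(-49))) - 12804 = ((-5/2 + 12*(1/154)) - 49*(1 - 98)) - 12804 = ((-5/2 + 6/77) - 49*(-97)) - 12804 = (-373/154 + 4753) - 12804 = 731589/154 - 12804 = -1240227/154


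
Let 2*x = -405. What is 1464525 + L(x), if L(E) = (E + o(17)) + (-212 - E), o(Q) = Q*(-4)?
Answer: 1464245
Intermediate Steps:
x = -405/2 (x = (½)*(-405) = -405/2 ≈ -202.50)
o(Q) = -4*Q
L(E) = -280 (L(E) = (E - 4*17) + (-212 - E) = (E - 68) + (-212 - E) = (-68 + E) + (-212 - E) = -280)
1464525 + L(x) = 1464525 - 280 = 1464245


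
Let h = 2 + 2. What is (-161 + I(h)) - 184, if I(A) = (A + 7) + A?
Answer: -330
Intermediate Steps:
h = 4
I(A) = 7 + 2*A (I(A) = (7 + A) + A = 7 + 2*A)
(-161 + I(h)) - 184 = (-161 + (7 + 2*4)) - 184 = (-161 + (7 + 8)) - 184 = (-161 + 15) - 184 = -146 - 184 = -330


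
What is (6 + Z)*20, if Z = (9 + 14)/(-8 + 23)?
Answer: 452/3 ≈ 150.67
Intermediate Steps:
Z = 23/15 ≈ 1.5333
(6 + Z)*20 = (6 + 23/15)*20 = (113/15)*20 = 452/3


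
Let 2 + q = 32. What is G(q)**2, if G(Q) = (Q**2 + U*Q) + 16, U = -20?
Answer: 99856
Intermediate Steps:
q = 30 (q = -2 + 32 = 30)
G(Q) = 16 + Q**2 - 20*Q (G(Q) = (Q**2 - 20*Q) + 16 = 16 + Q**2 - 20*Q)
G(q)**2 = (16 + 30**2 - 20*30)**2 = (16 + 900 - 600)**2 = 316**2 = 99856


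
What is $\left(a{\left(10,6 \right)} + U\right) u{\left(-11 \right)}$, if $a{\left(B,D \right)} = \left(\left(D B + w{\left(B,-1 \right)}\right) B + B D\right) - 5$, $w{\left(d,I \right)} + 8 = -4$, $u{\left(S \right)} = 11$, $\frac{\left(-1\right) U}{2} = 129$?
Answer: $3047$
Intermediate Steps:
$U = -258$ ($U = \left(-2\right) 129 = -258$)
$w{\left(d,I \right)} = -12$ ($w{\left(d,I \right)} = -8 - 4 = -12$)
$a{\left(B,D \right)} = -5 + B D + B \left(-12 + B D\right)$ ($a{\left(B,D \right)} = \left(\left(D B - 12\right) B + B D\right) - 5 = \left(\left(B D - 12\right) B + B D\right) - 5 = \left(\left(-12 + B D\right) B + B D\right) - 5 = \left(B \left(-12 + B D\right) + B D\right) - 5 = \left(B D + B \left(-12 + B D\right)\right) - 5 = -5 + B D + B \left(-12 + B D\right)$)
$\left(a{\left(10,6 \right)} + U\right) u{\left(-11 \right)} = \left(\left(-5 - 120 + 10 \cdot 6 + 6 \cdot 10^{2}\right) - 258\right) 11 = \left(\left(-5 - 120 + 60 + 6 \cdot 100\right) - 258\right) 11 = \left(\left(-5 - 120 + 60 + 600\right) - 258\right) 11 = \left(535 - 258\right) 11 = 277 \cdot 11 = 3047$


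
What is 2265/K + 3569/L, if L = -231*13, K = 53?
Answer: 6612638/159159 ≈ 41.547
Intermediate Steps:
L = -3003
2265/K + 3569/L = 2265/53 + 3569/(-3003) = 2265*(1/53) + 3569*(-1/3003) = 2265/53 - 3569/3003 = 6612638/159159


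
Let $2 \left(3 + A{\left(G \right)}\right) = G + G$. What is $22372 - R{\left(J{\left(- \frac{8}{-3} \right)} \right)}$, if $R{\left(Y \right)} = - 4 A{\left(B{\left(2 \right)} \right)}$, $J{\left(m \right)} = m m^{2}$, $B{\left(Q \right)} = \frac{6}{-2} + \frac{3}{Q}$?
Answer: $22354$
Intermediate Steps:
$B{\left(Q \right)} = -3 + \frac{3}{Q}$ ($B{\left(Q \right)} = 6 \left(- \frac{1}{2}\right) + \frac{3}{Q} = -3 + \frac{3}{Q}$)
$J{\left(m \right)} = m^{3}$
$A{\left(G \right)} = -3 + G$ ($A{\left(G \right)} = -3 + \frac{G + G}{2} = -3 + \frac{2 G}{2} = -3 + G$)
$R{\left(Y \right)} = 18$ ($R{\left(Y \right)} = - 4 \left(-3 - \left(3 - \frac{3}{2}\right)\right) = - 4 \left(-3 + \left(-3 + 3 \cdot \frac{1}{2}\right)\right) = - 4 \left(-3 + \left(-3 + \frac{3}{2}\right)\right) = - 4 \left(-3 - \frac{3}{2}\right) = \left(-4\right) \left(- \frac{9}{2}\right) = 18$)
$22372 - R{\left(J{\left(- \frac{8}{-3} \right)} \right)} = 22372 - 18 = 22354$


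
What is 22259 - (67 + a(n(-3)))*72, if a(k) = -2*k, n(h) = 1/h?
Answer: 17387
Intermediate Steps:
22259 - (67 + a(n(-3)))*72 = 22259 - (67 - 2/(-3))*72 = 22259 - (67 - 2*(-1/3))*72 = 22259 - (67 + 2/3)*72 = 22259 - 203*72/3 = 22259 - 1*4872 = 22259 - 4872 = 17387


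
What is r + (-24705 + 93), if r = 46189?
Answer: 21577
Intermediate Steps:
r + (-24705 + 93) = 46189 + (-24705 + 93) = 46189 - 24612 = 21577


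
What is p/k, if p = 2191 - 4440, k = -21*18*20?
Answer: 2249/7560 ≈ 0.29749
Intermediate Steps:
k = -7560 (k = -378*20 = -7560)
p = -2249
p/k = -2249/(-7560) = -2249*(-1/7560) = 2249/7560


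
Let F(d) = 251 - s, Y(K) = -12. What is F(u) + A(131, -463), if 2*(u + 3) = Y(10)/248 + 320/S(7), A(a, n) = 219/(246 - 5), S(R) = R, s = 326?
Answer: -17856/241 ≈ -74.091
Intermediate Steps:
A(a, n) = 219/241
u = 17215/868 (u = -3 + (-12/248 + 320/7)/2 = -3 + (-12*1/248 + 320*(⅐))/2 = -3 + (-3/62 + 320/7)/2 = -3 + (½)*(19819/434) = -3 + 19819/868 = 17215/868 ≈ 19.833)
F(d) = -75 (F(d) = 251 - 1*326 = 251 - 326 = -75)
F(u) + A(131, -463) = -75 + 219/241 = -17856/241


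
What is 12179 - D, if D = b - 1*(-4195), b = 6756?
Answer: 1228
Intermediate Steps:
D = 10951 (D = 6756 - 1*(-4195) = 6756 + 4195 = 10951)
12179 - D = 12179 - 1*10951 = 12179 - 10951 = 1228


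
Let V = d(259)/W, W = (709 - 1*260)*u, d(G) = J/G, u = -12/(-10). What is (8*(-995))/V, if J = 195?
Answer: -370270544/65 ≈ -5.6965e+6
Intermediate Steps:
u = 6/5 (u = -12*(-⅒) = 6/5 ≈ 1.2000)
d(G) = 195/G
W = 2694/5 (W = (709 - 1*260)*(6/5) = (709 - 260)*(6/5) = 449*(6/5) = 2694/5 ≈ 538.80)
V = 325/232582 (V = (195/259)/(2694/5) = (195*(1/259))*(5/2694) = (195/259)*(5/2694) = 325/232582 ≈ 0.0013974)
(8*(-995))/V = (8*(-995))/(325/232582) = -7960*232582/325 = -370270544/65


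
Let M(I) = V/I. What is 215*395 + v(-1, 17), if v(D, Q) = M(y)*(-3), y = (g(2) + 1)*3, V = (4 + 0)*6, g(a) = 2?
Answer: 84917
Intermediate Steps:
V = 24 (V = 4*6 = 24)
y = 9 (y = (2 + 1)*3 = 3*3 = 9)
M(I) = 24/I
v(D, Q) = -8 (v(D, Q) = (24/9)*(-3) = (24*(⅑))*(-3) = (8/3)*(-3) = -8)
215*395 + v(-1, 17) = 215*395 - 8 = 84925 - 8 = 84917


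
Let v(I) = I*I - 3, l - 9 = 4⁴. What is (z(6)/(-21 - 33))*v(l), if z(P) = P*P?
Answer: -140444/3 ≈ -46815.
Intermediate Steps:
l = 265 (l = 9 + 4⁴ = 9 + 256 = 265)
z(P) = P²
v(I) = -3 + I² (v(I) = I² - 3 = -3 + I²)
(z(6)/(-21 - 33))*v(l) = (6²/(-21 - 33))*(-3 + 265²) = (36/(-54))*(-3 + 70225) = -1/54*36*70222 = -⅔*70222 = -140444/3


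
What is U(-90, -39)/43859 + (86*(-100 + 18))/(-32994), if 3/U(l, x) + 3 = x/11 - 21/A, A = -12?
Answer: 32628304370/152667345753 ≈ 0.21372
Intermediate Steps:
U(l, x) = 3/(-5/4 + x/11) (U(l, x) = 3/(-3 + (x/11 - 21/(-12))) = 3/(-3 + (x*(1/11) - 21*(-1/12))) = 3/(-3 + (x/11 + 7/4)) = 3/(-3 + (7/4 + x/11)) = 3/(-5/4 + x/11))
U(-90, -39)/43859 + (86*(-100 + 18))/(-32994) = (132/(-55 + 4*(-39)))/43859 + (86*(-100 + 18))/(-32994) = (132/(-55 - 156))*(1/43859) + (86*(-82))*(-1/32994) = (132/(-211))*(1/43859) - 7052*(-1/32994) = (132*(-1/211))*(1/43859) + 3526/16497 = -132/211*1/43859 + 3526/16497 = -132/9254249 + 3526/16497 = 32628304370/152667345753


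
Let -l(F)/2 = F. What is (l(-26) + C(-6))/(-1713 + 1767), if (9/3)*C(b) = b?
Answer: 25/27 ≈ 0.92593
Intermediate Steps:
C(b) = b/3
l(F) = -2*F
(l(-26) + C(-6))/(-1713 + 1767) = (-2*(-26) + (1/3)*(-6))/(-1713 + 1767) = (52 - 2)/54 = 50*(1/54) = 25/27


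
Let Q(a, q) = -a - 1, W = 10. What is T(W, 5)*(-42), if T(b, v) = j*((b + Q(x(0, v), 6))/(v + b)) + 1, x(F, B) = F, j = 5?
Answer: -168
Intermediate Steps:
Q(a, q) = -1 - a
T(b, v) = 1 + 5*(-1 + b)/(b + v) (T(b, v) = 5*((b + (-1 - 1*0))/(v + b)) + 1 = 5*((b + (-1 + 0))/(b + v)) + 1 = 5*((b - 1)/(b + v)) + 1 = 5*((-1 + b)/(b + v)) + 1 = 5*(-1 + b)/(b + v) + 1 = 1 + 5*(-1 + b)/(b + v))
T(W, 5)*(-42) = ((-5 + 5 + 6*10)/(10 + 5))*(-42) = ((-5 + 5 + 60)/15)*(-42) = ((1/15)*60)*(-42) = 4*(-42) = -168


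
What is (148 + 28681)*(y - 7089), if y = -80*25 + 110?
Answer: -258855591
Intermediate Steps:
y = -1890 (y = -2000 + 110 = -1890)
(148 + 28681)*(y - 7089) = (148 + 28681)*(-1890 - 7089) = 28829*(-8979) = -258855591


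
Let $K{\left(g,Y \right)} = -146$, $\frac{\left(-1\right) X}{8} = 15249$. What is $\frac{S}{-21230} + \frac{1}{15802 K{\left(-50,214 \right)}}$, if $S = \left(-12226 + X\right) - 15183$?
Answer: $\frac{172340915331}{24489781580} \approx 7.0373$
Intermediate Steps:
$X = -121992$ ($X = \left(-8\right) 15249 = -121992$)
$S = -149401$ ($S = \left(-12226 - 121992\right) - 15183 = -134218 - 15183 = -149401$)
$\frac{S}{-21230} + \frac{1}{15802 K{\left(-50,214 \right)}} = - \frac{149401}{-21230} + \frac{1}{15802 \left(-146\right)} = \left(-149401\right) \left(- \frac{1}{21230}\right) + \frac{1}{15802} \left(- \frac{1}{146}\right) = \frac{149401}{21230} - \frac{1}{2307092} = \frac{172340915331}{24489781580}$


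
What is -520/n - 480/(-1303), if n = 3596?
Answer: 262130/1171397 ≈ 0.22378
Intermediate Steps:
-520/n - 480/(-1303) = -520/3596 - 480/(-1303) = -520*1/3596 - 480*(-1/1303) = -130/899 + 480/1303 = 262130/1171397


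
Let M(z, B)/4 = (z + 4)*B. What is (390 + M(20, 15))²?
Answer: 3348900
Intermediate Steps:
M(z, B) = 4*B*(4 + z) (M(z, B) = 4*((z + 4)*B) = 4*((4 + z)*B) = 4*(B*(4 + z)) = 4*B*(4 + z))
(390 + M(20, 15))² = (390 + 4*15*(4 + 20))² = (390 + 4*15*24)² = (390 + 1440)² = 1830² = 3348900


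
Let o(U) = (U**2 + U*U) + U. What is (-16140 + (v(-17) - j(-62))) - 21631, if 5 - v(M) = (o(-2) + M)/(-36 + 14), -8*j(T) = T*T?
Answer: -37286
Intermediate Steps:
o(U) = U + 2*U**2 (o(U) = (U**2 + U**2) + U = 2*U**2 + U = U + 2*U**2)
j(T) = -T**2/8 (j(T) = -T*T/8 = -T**2/8)
v(M) = 58/11 + M/22 (v(M) = 5 - (-2*(1 + 2*(-2)) + M)/(-36 + 14) = 5 - (-2*(1 - 4) + M)/(-22) = 5 - (-2*(-3) + M)*(-1)/22 = 5 - (6 + M)*(-1)/22 = 5 - (-3/11 - M/22) = 5 + (3/11 + M/22) = 58/11 + M/22)
(-16140 + (v(-17) - j(-62))) - 21631 = (-16140 + ((58/11 + (1/22)*(-17)) - (-1)*(-62)**2/8)) - 21631 = (-16140 + ((58/11 - 17/22) - (-1)*3844/8)) - 21631 = (-16140 + (9/2 - 1*(-961/2))) - 21631 = (-16140 + (9/2 + 961/2)) - 21631 = (-16140 + 485) - 21631 = -15655 - 21631 = -37286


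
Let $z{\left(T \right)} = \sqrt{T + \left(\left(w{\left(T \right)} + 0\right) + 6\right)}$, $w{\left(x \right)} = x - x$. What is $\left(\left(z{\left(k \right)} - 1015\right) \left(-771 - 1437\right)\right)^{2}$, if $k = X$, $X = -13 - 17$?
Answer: $5022501848064 - 19793571840 i \sqrt{6} \approx 5.0225 \cdot 10^{12} - 4.8484 \cdot 10^{10} i$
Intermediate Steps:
$X = -30$
$k = -30$
$w{\left(x \right)} = 0$
$z{\left(T \right)} = \sqrt{6 + T}$ ($z{\left(T \right)} = \sqrt{T + \left(\left(0 + 0\right) + 6\right)} = \sqrt{T + \left(0 + 6\right)} = \sqrt{T + 6} = \sqrt{6 + T}$)
$\left(\left(z{\left(k \right)} - 1015\right) \left(-771 - 1437\right)\right)^{2} = \left(\left(\sqrt{6 - 30} - 1015\right) \left(-771 - 1437\right)\right)^{2} = \left(\left(\sqrt{-24} - 1015\right) \left(-2208\right)\right)^{2} = \left(\left(2 i \sqrt{6} - 1015\right) \left(-2208\right)\right)^{2} = \left(\left(-1015 + 2 i \sqrt{6}\right) \left(-2208\right)\right)^{2} = \left(2241120 - 4416 i \sqrt{6}\right)^{2}$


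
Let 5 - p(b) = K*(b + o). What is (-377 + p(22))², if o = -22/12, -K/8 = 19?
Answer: 65286400/9 ≈ 7.2540e+6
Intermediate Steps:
K = -152 (K = -8*19 = -152)
o = -11/6 (o = -22*1/12 = -11/6 ≈ -1.8333)
p(b) = -821/3 + 152*b (p(b) = 5 - (-152)*(b - 11/6) = 5 - (-152)*(-11/6 + b) = 5 - (836/3 - 152*b) = 5 + (-836/3 + 152*b) = -821/3 + 152*b)
(-377 + p(22))² = (-377 + (-821/3 + 152*22))² = (-377 + (-821/3 + 3344))² = (-377 + 9211/3)² = (8080/3)² = 65286400/9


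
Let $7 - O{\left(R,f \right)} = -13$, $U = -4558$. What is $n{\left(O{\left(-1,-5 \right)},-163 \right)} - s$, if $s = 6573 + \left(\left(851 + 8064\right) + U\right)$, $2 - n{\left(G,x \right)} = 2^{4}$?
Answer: $-10944$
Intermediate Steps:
$O{\left(R,f \right)} = 20$ ($O{\left(R,f \right)} = 7 - -13 = 7 + 13 = 20$)
$n{\left(G,x \right)} = -14$ ($n{\left(G,x \right)} = 2 - 2^{4} = 2 - 16 = -14$)
$s = 10930$ ($s = 6573 + \left(\left(851 + 8064\right) - 4558\right) = 6573 + \left(8915 - 4558\right) = 6573 + 4357 = 10930$)
$n{\left(O{\left(-1,-5 \right)},-163 \right)} - s = -14 - 10930 = -10944$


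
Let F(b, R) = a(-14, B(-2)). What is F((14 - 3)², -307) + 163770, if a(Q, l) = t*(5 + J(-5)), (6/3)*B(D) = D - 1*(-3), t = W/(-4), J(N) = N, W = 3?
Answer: 163770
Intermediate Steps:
t = -¾ (t = 3/(-4) = 3*(-¼) = -¾ ≈ -0.75000)
B(D) = 3/2 + D/2 (B(D) = (D - 1*(-3))/2 = (D + 3)/2 = (3 + D)/2 = 3/2 + D/2)
a(Q, l) = 0 (a(Q, l) = -3*(5 - 5)/4 = -¾*0 = 0)
F(b, R) = 0
F((14 - 3)², -307) + 163770 = 0 + 163770 = 163770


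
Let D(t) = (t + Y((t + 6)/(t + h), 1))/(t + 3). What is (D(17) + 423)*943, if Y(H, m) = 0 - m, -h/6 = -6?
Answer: 1998217/5 ≈ 3.9964e+5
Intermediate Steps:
h = 36 (h = -6*(-6) = 36)
Y(H, m) = -m
D(t) = (-1 + t)/(3 + t) (D(t) = (t - 1*1)/(t + 3) = (t - 1)/(3 + t) = (-1 + t)/(3 + t))
(D(17) + 423)*943 = ((-1 + 17)/(3 + 17) + 423)*943 = (16/20 + 423)*943 = ((1/20)*16 + 423)*943 = (4/5 + 423)*943 = (2119/5)*943 = 1998217/5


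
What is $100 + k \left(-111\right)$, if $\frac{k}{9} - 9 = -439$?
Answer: $429670$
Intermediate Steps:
$k = -3870$ ($k = 81 + 9 \left(-439\right) = 81 - 3951 = -3870$)
$100 + k \left(-111\right) = 100 - -429570 = 100 + 429570 = 429670$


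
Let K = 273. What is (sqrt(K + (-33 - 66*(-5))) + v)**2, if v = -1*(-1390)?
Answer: (1390 + sqrt(570))**2 ≈ 1.9990e+6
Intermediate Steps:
v = 1390
(sqrt(K + (-33 - 66*(-5))) + v)**2 = (sqrt(273 + (-33 - 66*(-5))) + 1390)**2 = (sqrt(273 + (-33 + 330)) + 1390)**2 = (sqrt(273 + 297) + 1390)**2 = (sqrt(570) + 1390)**2 = (1390 + sqrt(570))**2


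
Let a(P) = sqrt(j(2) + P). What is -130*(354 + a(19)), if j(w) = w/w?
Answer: -46020 - 260*sqrt(5) ≈ -46601.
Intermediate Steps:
j(w) = 1
a(P) = sqrt(1 + P)
-130*(354 + a(19)) = -130*(354 + sqrt(1 + 19)) = -130*(354 + sqrt(20)) = -130*(354 + 2*sqrt(5)) = -46020 - 260*sqrt(5)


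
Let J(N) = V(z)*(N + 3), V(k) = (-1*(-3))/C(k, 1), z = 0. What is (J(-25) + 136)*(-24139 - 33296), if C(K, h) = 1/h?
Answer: -4020450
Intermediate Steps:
V(k) = 3 (V(k) = (-1*(-3))/(1/1) = 3/1 = 3*1 = 3)
J(N) = 9 + 3*N (J(N) = 3*(N + 3) = 3*(3 + N) = 9 + 3*N)
(J(-25) + 136)*(-24139 - 33296) = ((9 + 3*(-25)) + 136)*(-24139 - 33296) = ((9 - 75) + 136)*(-57435) = (-66 + 136)*(-57435) = 70*(-57435) = -4020450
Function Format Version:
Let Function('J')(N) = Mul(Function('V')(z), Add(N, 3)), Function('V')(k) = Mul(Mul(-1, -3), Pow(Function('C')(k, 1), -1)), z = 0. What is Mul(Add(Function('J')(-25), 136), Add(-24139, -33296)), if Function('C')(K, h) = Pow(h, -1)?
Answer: -4020450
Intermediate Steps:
Function('V')(k) = 3 (Function('V')(k) = Mul(Mul(-1, -3), Pow(Pow(1, -1), -1)) = Mul(3, Pow(1, -1)) = Mul(3, 1) = 3)
Function('J')(N) = Add(9, Mul(3, N)) (Function('J')(N) = Mul(3, Add(N, 3)) = Mul(3, Add(3, N)) = Add(9, Mul(3, N)))
Mul(Add(Function('J')(-25), 136), Add(-24139, -33296)) = Mul(Add(Add(9, Mul(3, -25)), 136), Add(-24139, -33296)) = Mul(Add(Add(9, -75), 136), -57435) = Mul(Add(-66, 136), -57435) = Mul(70, -57435) = -4020450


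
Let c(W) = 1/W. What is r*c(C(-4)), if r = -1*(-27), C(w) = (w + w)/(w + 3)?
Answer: 27/8 ≈ 3.3750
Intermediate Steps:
C(w) = 2*w/(3 + w) (C(w) = (2*w)/(3 + w) = 2*w/(3 + w))
r = 27
r*c(C(-4)) = 27/((2*(-4)/(3 - 4))) = 27/((2*(-4)/(-1))) = 27/((2*(-4)*(-1))) = 27/8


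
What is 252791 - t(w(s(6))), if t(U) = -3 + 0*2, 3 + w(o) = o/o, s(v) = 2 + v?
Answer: 252794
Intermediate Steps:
w(o) = -2 (w(o) = -3 + o/o = -3 + 1 = -2)
t(U) = -3 (t(U) = -3 + 0 = -3)
252791 - t(w(s(6))) = 252791 - 1*(-3) = 252791 + 3 = 252794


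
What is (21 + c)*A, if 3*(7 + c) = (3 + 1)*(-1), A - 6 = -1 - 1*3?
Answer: 76/3 ≈ 25.333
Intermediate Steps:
A = 2 (A = 6 + (-1 - 1*3) = 6 + (-1 - 3) = 6 - 4 = 2)
c = -25/3 (c = -7 + ((3 + 1)*(-1))/3 = -7 + (4*(-1))/3 = -7 + (1/3)*(-4) = -7 - 4/3 = -25/3 ≈ -8.3333)
(21 + c)*A = (21 - 25/3)*2 = (38/3)*2 = 76/3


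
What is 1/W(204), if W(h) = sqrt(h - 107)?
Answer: sqrt(97)/97 ≈ 0.10153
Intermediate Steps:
W(h) = sqrt(-107 + h)
1/W(204) = 1/(sqrt(-107 + 204)) = 1/(sqrt(97)) = sqrt(97)/97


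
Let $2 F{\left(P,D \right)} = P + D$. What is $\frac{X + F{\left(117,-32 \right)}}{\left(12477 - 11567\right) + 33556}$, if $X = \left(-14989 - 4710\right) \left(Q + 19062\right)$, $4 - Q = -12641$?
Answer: $- \frac{1249192301}{68932} \approx -18122.0$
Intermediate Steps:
$Q = 12645$ ($Q = 4 - -12641 = 4 + 12641 = 12645$)
$X = -624596193$ ($X = \left(-14989 - 4710\right) \left(12645 + 19062\right) = \left(-19699\right) 31707 = -624596193$)
$F{\left(P,D \right)} = \frac{D}{2} + \frac{P}{2}$ ($F{\left(P,D \right)} = \frac{P + D}{2} = \frac{D + P}{2} = \frac{D}{2} + \frac{P}{2}$)
$\frac{X + F{\left(117,-32 \right)}}{\left(12477 - 11567\right) + 33556} = \frac{-624596193 + \left(\frac{1}{2} \left(-32\right) + \frac{1}{2} \cdot 117\right)}{\left(12477 - 11567\right) + 33556} = \frac{-624596193 + \left(-16 + \frac{117}{2}\right)}{\left(12477 - 11567\right) + 33556} = \frac{-624596193 + \frac{85}{2}}{910 + 33556} = - \frac{1249192301}{2 \cdot 34466} = \left(- \frac{1249192301}{2}\right) \frac{1}{34466} = - \frac{1249192301}{68932}$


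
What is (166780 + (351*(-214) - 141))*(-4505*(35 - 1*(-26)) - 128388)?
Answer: -36902239325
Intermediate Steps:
(166780 + (351*(-214) - 141))*(-4505*(35 - 1*(-26)) - 128388) = (166780 + (-75114 - 141))*(-4505*(35 + 26) - 128388) = (166780 - 75255)*(-4505*61 - 128388) = 91525*(-274805 - 128388) = 91525*(-403193) = -36902239325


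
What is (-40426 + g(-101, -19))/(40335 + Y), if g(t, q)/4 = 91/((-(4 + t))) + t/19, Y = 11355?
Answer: -7453739/9526467 ≈ -0.78242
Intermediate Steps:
g(t, q) = 364/(-4 - t) + 4*t/19 (g(t, q) = 4*(91/((-(4 + t))) + t/19) = 4*(91/(-4 - t) + t*(1/19)) = 4*(91/(-4 - t) + t/19) = 364/(-4 - t) + 4*t/19)
(-40426 + g(-101, -19))/(40335 + Y) = (-40426 + 4*(-1729 + (-101)**2 + 4*(-101))/(19*(4 - 101)))/(40335 + 11355) = (-40426 + (4/19)*(-1729 + 10201 - 404)/(-97))/51690 = (-40426 + (4/19)*(-1/97)*8068)*(1/51690) = (-40426 - 32272/1843)*(1/51690) = -74537390/1843*1/51690 = -7453739/9526467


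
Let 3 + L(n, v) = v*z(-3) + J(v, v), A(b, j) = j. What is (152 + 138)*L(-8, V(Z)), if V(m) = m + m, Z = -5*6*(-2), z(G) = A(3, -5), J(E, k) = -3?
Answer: -175740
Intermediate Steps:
z(G) = -5
Z = 60 (Z = -30*(-2) = 60)
V(m) = 2*m
L(n, v) = -6 - 5*v (L(n, v) = -3 + (v*(-5) - 3) = -3 + (-5*v - 3) = -3 + (-3 - 5*v) = -6 - 5*v)
(152 + 138)*L(-8, V(Z)) = (152 + 138)*(-6 - 10*60) = 290*(-6 - 5*120) = 290*(-6 - 600) = 290*(-606) = -175740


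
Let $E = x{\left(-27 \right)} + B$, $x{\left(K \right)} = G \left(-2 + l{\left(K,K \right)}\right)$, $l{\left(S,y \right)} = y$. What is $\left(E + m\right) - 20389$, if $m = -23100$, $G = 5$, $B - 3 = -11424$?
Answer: $-55055$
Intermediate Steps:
$B = -11421$ ($B = 3 - 11424 = -11421$)
$x{\left(K \right)} = -10 + 5 K$ ($x{\left(K \right)} = 5 \left(-2 + K\right) = -10 + 5 K$)
$E = -11566$ ($E = \left(-10 + 5 \left(-27\right)\right) - 11421 = \left(-10 - 135\right) - 11421 = -145 - 11421 = -11566$)
$\left(E + m\right) - 20389 = \left(-11566 - 23100\right) - 20389 = -34666 - 20389 = -55055$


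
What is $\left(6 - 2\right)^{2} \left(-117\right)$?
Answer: $-1872$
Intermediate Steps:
$\left(6 - 2\right)^{2} \left(-117\right) = 4^{2} \left(-117\right) = 16 \left(-117\right) = -1872$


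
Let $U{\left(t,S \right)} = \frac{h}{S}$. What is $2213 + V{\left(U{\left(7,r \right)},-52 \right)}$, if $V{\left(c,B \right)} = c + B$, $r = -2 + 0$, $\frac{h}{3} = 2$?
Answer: $2158$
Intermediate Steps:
$h = 6$ ($h = 3 \cdot 2 = 6$)
$r = -2$
$U{\left(t,S \right)} = \frac{6}{S}$
$V{\left(c,B \right)} = B + c$
$2213 + V{\left(U{\left(7,r \right)},-52 \right)} = 2213 - \left(52 - \frac{6}{-2}\right) = 2213 + \left(-52 + 6 \left(- \frac{1}{2}\right)\right) = 2213 - 55 = 2158$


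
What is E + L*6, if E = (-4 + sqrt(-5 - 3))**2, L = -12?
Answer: -64 - 16*I*sqrt(2) ≈ -64.0 - 22.627*I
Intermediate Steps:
E = (-4 + 2*I*sqrt(2))**2 (E = (-4 + sqrt(-8))**2 = (-4 + 2*I*sqrt(2))**2 ≈ 8.0 - 22.627*I)
E + L*6 = (8 - 16*I*sqrt(2)) - 12*6 = (8 - 16*I*sqrt(2)) - 72 = -64 - 16*I*sqrt(2)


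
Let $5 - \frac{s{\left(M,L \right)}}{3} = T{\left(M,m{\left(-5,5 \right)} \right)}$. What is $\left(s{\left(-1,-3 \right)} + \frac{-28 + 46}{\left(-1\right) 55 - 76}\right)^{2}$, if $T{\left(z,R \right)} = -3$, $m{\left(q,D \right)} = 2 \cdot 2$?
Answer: $\frac{9771876}{17161} \approx 569.42$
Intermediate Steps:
$m{\left(q,D \right)} = 4$
$s{\left(M,L \right)} = 24$ ($s{\left(M,L \right)} = 15 - -9 = 15 + 9 = 24$)
$\left(s{\left(-1,-3 \right)} + \frac{-28 + 46}{\left(-1\right) 55 - 76}\right)^{2} = \left(24 + \frac{-28 + 46}{\left(-1\right) 55 - 76}\right)^{2} = \left(24 + \frac{18}{-55 - 76}\right)^{2} = \left(24 + \frac{18}{-131}\right)^{2} = \left(24 + 18 \left(- \frac{1}{131}\right)\right)^{2} = \left(24 - \frac{18}{131}\right)^{2} = \left(\frac{3126}{131}\right)^{2} = \frac{9771876}{17161}$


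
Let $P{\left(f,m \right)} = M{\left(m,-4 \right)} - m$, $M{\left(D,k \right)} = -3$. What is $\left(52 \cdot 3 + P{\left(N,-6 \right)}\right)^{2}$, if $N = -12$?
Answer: $25281$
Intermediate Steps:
$P{\left(f,m \right)} = -3 - m$
$\left(52 \cdot 3 + P{\left(N,-6 \right)}\right)^{2} = \left(52 \cdot 3 - -3\right)^{2} = \left(156 + \left(-3 + 6\right)\right)^{2} = \left(156 + 3\right)^{2} = 159^{2} = 25281$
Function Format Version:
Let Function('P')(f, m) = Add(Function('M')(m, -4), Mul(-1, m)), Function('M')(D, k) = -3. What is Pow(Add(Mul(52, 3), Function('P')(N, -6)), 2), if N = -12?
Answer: 25281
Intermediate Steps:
Function('P')(f, m) = Add(-3, Mul(-1, m))
Pow(Add(Mul(52, 3), Function('P')(N, -6)), 2) = Pow(Add(Mul(52, 3), Add(-3, Mul(-1, -6))), 2) = Pow(Add(156, Add(-3, 6)), 2) = Pow(Add(156, 3), 2) = Pow(159, 2) = 25281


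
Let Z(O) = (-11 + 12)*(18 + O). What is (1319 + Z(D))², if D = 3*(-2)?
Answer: 1771561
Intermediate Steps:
D = -6
Z(O) = 18 + O (Z(O) = 1*(18 + O) = 18 + O)
(1319 + Z(D))² = (1319 + (18 - 6))² = (1319 + 12)² = 1331² = 1771561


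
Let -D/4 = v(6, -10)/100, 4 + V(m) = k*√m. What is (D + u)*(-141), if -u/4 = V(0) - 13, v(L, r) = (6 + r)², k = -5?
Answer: -237444/25 ≈ -9497.8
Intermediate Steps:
V(m) = -4 - 5*√m
u = 68 (u = -4*((-4 - 5*√0) - 13) = -4*((-4 - 5*0) - 13) = -4*((-4 + 0) - 13) = -4*(-4 - 13) = -4*(-17) = 68)
D = -16/25 (D = -4*(6 - 10)²/100 = -4*(-4)²/100 = -64/100 = -4*4/25 = -16/25 ≈ -0.64000)
(D + u)*(-141) = (-16/25 + 68)*(-141) = (1684/25)*(-141) = -237444/25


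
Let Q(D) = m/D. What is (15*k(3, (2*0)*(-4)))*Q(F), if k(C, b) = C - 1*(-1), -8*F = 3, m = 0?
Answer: 0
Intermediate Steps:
F = -3/8 (F = -⅛*3 = -3/8 ≈ -0.37500)
Q(D) = 0 (Q(D) = 0/D = 0)
k(C, b) = 1 + C (k(C, b) = C + 1 = 1 + C)
(15*k(3, (2*0)*(-4)))*Q(F) = (15*(1 + 3))*0 = (15*4)*0 = 60*0 = 0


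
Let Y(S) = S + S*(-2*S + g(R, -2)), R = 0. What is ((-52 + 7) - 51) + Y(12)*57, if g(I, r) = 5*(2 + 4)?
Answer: 4692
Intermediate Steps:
g(I, r) = 30 (g(I, r) = 5*6 = 30)
Y(S) = S + S*(30 - 2*S) (Y(S) = S + S*(-2*S + 30) = S + S*(30 - 2*S))
((-52 + 7) - 51) + Y(12)*57 = ((-52 + 7) - 51) + (12*(31 - 2*12))*57 = (-45 - 51) + (12*(31 - 24))*57 = -96 + (12*7)*57 = -96 + 84*57 = -96 + 4788 = 4692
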